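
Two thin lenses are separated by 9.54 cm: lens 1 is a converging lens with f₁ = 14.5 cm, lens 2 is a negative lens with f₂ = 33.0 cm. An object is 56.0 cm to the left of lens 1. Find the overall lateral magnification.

Lens 1: 1/d_i1 = 1/(14.5) − 1/(56.0) = 0.05111, so d_i1 = 19.57 cm; m₁ = −d_i1/d_o1 = -0.3495.
d_o2 = 9.54 − (19.57) = -10.03 cm (virtual object).
f₂ = −33.0 cm (diverging).
Lens 2: 1/d_i2 = 1/(-33.0) − 1/(-10.03) = 0.06940, so d_i2 = 14.41 cm; m₂ = −d_i2/d_o2 = +1.437.
m = m₁·m₂ = (-0.3495)(+1.437) = -0.502.

m = -0.502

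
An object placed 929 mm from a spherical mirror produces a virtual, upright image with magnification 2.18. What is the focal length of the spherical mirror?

f = 1720 mm (concave)

m = −d_i/d_o ⇒ d_i = −m·d_o = −(+2.18)·(929) = -2025 mm.
1/f = 1/d_o + 1/d_i = 1/(929) + 1/(-2025) = 0.0005826, so f = 1720 mm.
Since f is positive, the spherical mirror is concave.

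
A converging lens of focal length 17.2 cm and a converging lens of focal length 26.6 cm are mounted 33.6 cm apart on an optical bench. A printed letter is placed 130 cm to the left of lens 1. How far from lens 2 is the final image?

28.6 cm

Lens 1: 1/d_i1 = 1/f₁ − 1/d_o1 = 1/(17.2) − 1/(130) = 0.05045, so d_i1 = 19.82 cm.
The intermediate image is 19.82 cm to the right of lens 1, which is 33.6 − (19.82) = 13.78 cm to the left of lens 2, so d_o2 = +13.78 cm.
Lens 2: 1/d_i2 = 1/f₂ − 1/d_o2 = 1/(26.6) − 1/(13.78) = -0.03497, so d_i2 = -28.6 cm.
The final image is virtual, 28.6 cm to the left of lens 2 (overall magnification ≈ -0.32).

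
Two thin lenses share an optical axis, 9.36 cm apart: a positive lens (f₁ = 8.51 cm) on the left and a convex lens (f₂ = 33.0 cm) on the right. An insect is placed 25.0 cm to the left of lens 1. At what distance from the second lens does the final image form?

Lens 1: 1/d_i1 = 1/f₁ − 1/d_o1 = 1/(8.51) − 1/(25.0) = 0.07751, so d_i1 = 12.90 cm.
The intermediate image is 12.90 cm to the right of lens 1, which lies 3.540 cm to the right of lens 2 — a virtual object — so d_o2 = −3.540 cm.
Lens 2: 1/d_i2 = 1/f₂ − 1/d_o2 = 1/(33.0) − 1/(-3.540) = 0.3128, so d_i2 = 3.20 cm.
The final image is real, 3.20 cm to the right of lens 2 (overall magnification ≈ -0.47).

3.20 cm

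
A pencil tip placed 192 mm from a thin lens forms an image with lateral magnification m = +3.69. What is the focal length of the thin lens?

f = 263 mm (converging)

m = −d_i/d_o ⇒ d_i = −m·d_o = −(+3.69)·(192) = -708.5 mm.
1/f = 1/d_o + 1/d_i = 1/(192) + 1/(-708.5) = 0.003797, so f = 263 mm.
Since f is positive, the thin lens is converging.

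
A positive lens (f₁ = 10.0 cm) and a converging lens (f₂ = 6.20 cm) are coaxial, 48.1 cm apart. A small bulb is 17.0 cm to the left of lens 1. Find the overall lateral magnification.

m = +0.503

Lens 1: 1/d_i1 = 1/(10.0) − 1/(17.0) = 0.04118, so d_i1 = 24.29 cm; m₁ = −d_i1/d_o1 = -1.429.
d_o2 = 48.1 − (24.29) = 23.81 cm.
Lens 2: 1/d_i2 = 1/(6.20) − 1/(23.81) = 0.1193, so d_i2 = 8.383 cm; m₂ = −d_i2/d_o2 = -0.3521.
m = m₁·m₂ = (-1.429)(-0.3521) = +0.503.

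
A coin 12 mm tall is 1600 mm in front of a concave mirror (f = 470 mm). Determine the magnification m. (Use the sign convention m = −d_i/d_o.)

m = -0.416

1/d_i = 1/f − 1/d_o = 1/(470.0) − 1/(1600) = 0.001503, so d_i = 665.5 mm.
m = −d_i/d_o = −(665.5)/(1600) = -0.416.
The image is real, inverted and reduced, in front of the mirror.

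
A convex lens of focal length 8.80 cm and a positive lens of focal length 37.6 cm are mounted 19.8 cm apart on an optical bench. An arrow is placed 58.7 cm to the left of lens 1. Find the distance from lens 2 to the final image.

12.6 cm

Lens 1: 1/d_i1 = 1/f₁ − 1/d_o1 = 1/(8.80) − 1/(58.7) = 0.09660, so d_i1 = 10.35 cm.
The intermediate image is 10.35 cm to the right of lens 1, which is 19.8 − (10.35) = 9.450 cm to the left of lens 2, so d_o2 = +9.450 cm.
Lens 2: 1/d_i2 = 1/f₂ − 1/d_o2 = 1/(37.6) − 1/(9.450) = -0.07922, so d_i2 = -12.6 cm.
The final image is virtual, 12.6 cm to the left of lens 2 (overall magnification ≈ -0.24).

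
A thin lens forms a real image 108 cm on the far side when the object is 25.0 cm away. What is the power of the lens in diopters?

P = +4.93 D

d_i = +108 cm.
1/f = 1/d_o + 1/d_i = 1/(25.0) + 1/(108) = 0.04926 cm⁻¹.
f = 20.30 cm = 0.2030 m, so P = 1/f = +4.93 D.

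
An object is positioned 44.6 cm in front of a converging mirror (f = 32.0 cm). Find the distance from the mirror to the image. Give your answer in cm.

113 cm

Mirror equation: 1/s_i = 1/f − 1/s_o = 1/(32.00) − 1/(44.6) = 0.03125 − 0.02242 = 0.008828, so s_i = 113 cm.
The image is real, inverted and enlarged, in front of the mirror.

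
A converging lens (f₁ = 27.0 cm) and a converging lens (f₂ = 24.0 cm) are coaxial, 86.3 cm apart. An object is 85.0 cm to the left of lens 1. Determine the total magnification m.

Lens 1: 1/d_i1 = 1/(27.0) − 1/(85.0) = 0.02527, so d_i1 = 39.57 cm; m₁ = −d_i1/d_o1 = -0.4655.
d_o2 = 86.3 − (39.57) = 46.73 cm.
Lens 2: 1/d_i2 = 1/(24.0) − 1/(46.73) = 0.02027, so d_i2 = 49.34 cm; m₂ = −d_i2/d_o2 = -1.056.
m = m₁·m₂ = (-0.4655)(-1.056) = +0.492.

m = +0.492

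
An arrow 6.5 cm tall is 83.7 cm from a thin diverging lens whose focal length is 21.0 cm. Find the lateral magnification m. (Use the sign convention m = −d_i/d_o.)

For a diverging lens, f = -21.0 cm.
1/d_i = 1/f − 1/d_o = 1/(-21.00) − 1/(83.7) = -0.05957, so d_i = -16.79 cm.
m = −d_i/d_o = −(-16.79)/(83.7) = +0.201.
The image is virtual, upright and reduced, on the same side as the object.

m = +0.201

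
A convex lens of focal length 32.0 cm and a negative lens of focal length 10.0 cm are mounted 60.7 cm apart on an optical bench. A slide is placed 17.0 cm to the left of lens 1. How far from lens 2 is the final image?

Lens 1: 1/d_i1 = 1/f₁ − 1/d_o1 = 1/(32.0) − 1/(17.0) = -0.02757, so d_i1 = -36.27 cm.
The intermediate image is 36.27 cm to the left of lens 1 (virtual), which is 60.7 − (-36.27) = 96.97 cm to the left of lens 2, so d_o2 = +96.97 cm.
Lens 2 is diverging, so f₂ = −10.0 cm.
Lens 2: 1/d_i2 = 1/f₂ − 1/d_o2 = 1/(-10.0) − 1/(96.97) = -0.1103, so d_i2 = -9.07 cm.
The final image is virtual, 9.07 cm to the left of lens 2 (overall magnification ≈ 0.20).

9.07 cm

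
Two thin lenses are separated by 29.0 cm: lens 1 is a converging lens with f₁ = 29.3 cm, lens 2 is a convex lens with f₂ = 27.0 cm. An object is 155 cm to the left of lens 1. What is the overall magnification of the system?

m = -0.184

Lens 1: 1/d_i1 = 1/(29.3) − 1/(155) = 0.02768, so d_i1 = 36.13 cm; m₁ = −d_i1/d_o1 = -0.2331.
d_o2 = 29.0 − (36.13) = -7.130 cm (virtual object).
Lens 2: 1/d_i2 = 1/(27.0) − 1/(-7.130) = 0.1773, so d_i2 = 5.640 cm; m₂ = −d_i2/d_o2 = +0.7911.
m = m₁·m₂ = (-0.2331)(+0.7911) = -0.184.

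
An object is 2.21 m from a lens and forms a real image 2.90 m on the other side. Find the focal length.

f = 1.25 m (converging)

Real image ⇒ d_i = +2.90 m.
1/f = 1/d_o + 1/d_i = 1/(2.21) + 1/(2.90) = 0.7973, so f = 1.25 m.
Since f is positive, the lens is converging.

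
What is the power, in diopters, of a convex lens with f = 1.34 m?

P = +0.746 D

P = 1/f = 1/(1.34 m) = +0.746 D.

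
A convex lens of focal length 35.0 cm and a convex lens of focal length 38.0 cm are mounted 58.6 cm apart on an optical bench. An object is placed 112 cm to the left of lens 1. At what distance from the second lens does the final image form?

9.64 cm

Lens 1: 1/d_i1 = 1/f₁ − 1/d_o1 = 1/(35.0) − 1/(112) = 0.01964, so d_i1 = 50.91 cm.
The intermediate image is 50.91 cm to the right of lens 1, which is 58.6 − (50.91) = 7.690 cm to the left of lens 2, so d_o2 = +7.690 cm.
Lens 2: 1/d_i2 = 1/f₂ − 1/d_o2 = 1/(38.0) − 1/(7.690) = -0.1037, so d_i2 = -9.64 cm.
The final image is virtual, 9.64 cm to the left of lens 2 (overall magnification ≈ -0.57).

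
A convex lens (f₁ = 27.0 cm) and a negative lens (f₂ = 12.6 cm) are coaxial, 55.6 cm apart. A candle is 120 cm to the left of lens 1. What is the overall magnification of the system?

Lens 1: 1/d_i1 = 1/(27.0) − 1/(120) = 0.02870, so d_i1 = 34.84 cm; m₁ = −d_i1/d_o1 = -0.2903.
d_o2 = 55.6 − (34.84) = 20.76 cm.
f₂ = −12.6 cm (diverging).
Lens 2: 1/d_i2 = 1/(-12.6) − 1/(20.76) = -0.1275, so d_i2 = -7.841 cm; m₂ = −d_i2/d_o2 = +0.3777.
m = m₁·m₂ = (-0.2903)(+0.3777) = -0.110.

m = -0.110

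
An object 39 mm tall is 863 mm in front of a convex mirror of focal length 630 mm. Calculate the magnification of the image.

m = +0.422

For a convex mirror, f = -630 mm.
1/d_i = 1/f − 1/d_o = 1/(-630.0) − 1/(863) = -0.002746, so d_i = -364.2 mm.
m = −d_i/d_o = −(-364.2)/(863) = +0.422.
The image is virtual, upright and reduced, behind the mirror.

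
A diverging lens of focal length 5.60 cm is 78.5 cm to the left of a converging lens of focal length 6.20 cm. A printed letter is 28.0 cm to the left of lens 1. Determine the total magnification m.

m = -0.0134

f₁ = −5.60 cm (diverging).
Lens 1: 1/d_i1 = 1/(-5.60) − 1/(28.0) = -0.2143, so d_i1 = -4.667 cm; m₁ = −d_i1/d_o1 = +0.1667.
d_o2 = 78.5 − (-4.667) = 83.17 cm.
Lens 2: 1/d_i2 = 1/(6.20) − 1/(83.17) = 0.1493, so d_i2 = 6.699 cm; m₂ = −d_i2/d_o2 = -0.08055.
m = m₁·m₂ = (+0.1667)(-0.08055) = -0.0134.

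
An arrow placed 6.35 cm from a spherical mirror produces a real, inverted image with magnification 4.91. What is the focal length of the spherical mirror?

m = −d_i/d_o ⇒ d_i = −m·d_o = −(-4.91)·(6.35) = 31.18 cm.
1/f = 1/d_o + 1/d_i = 1/(6.35) + 1/(31.18) = 0.1896, so f = 5.28 cm.
Since f is positive, the spherical mirror is concave.

f = 5.28 cm (concave)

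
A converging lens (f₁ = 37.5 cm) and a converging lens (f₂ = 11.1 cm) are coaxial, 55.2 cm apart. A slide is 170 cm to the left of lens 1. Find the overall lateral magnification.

m = -0.783

Lens 1: 1/d_i1 = 1/(37.5) − 1/(170) = 0.02078, so d_i1 = 48.11 cm; m₁ = −d_i1/d_o1 = -0.2830.
d_o2 = 55.2 − (48.11) = 7.090 cm.
Lens 2: 1/d_i2 = 1/(11.1) − 1/(7.090) = -0.05095, so d_i2 = -19.63 cm; m₂ = −d_i2/d_o2 = +2.768.
m = m₁·m₂ = (-0.2830)(+2.768) = -0.783.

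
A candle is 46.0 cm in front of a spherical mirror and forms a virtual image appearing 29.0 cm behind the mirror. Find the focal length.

f = -78.5 cm (convex)

Virtual image ⇒ d_i = −29.0 cm.
1/f = 1/d_o + 1/d_i = 1/(46.0) + 1/(-29.0) = -0.01274, so f = -78.5 cm.
Since f is negative, the spherical mirror is convex.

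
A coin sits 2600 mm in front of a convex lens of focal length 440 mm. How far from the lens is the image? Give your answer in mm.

530 mm

Lens equation: 1/s_i = 1/f − 1/s_o = 1/(440.0) − 1/(2600) = 0.002273 − 0.0003846 = 0.001888, so s_i = 530 mm.
The image is real, inverted and reduced, on the far side of the lens.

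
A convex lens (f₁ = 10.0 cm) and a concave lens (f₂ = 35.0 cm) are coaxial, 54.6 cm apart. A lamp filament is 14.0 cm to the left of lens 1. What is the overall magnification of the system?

Lens 1: 1/d_i1 = 1/(10.0) − 1/(14.0) = 0.02857, so d_i1 = 35.00 cm; m₁ = −d_i1/d_o1 = -2.500.
d_o2 = 54.6 − (35.00) = 19.60 cm.
f₂ = −35.0 cm (diverging).
Lens 2: 1/d_i2 = 1/(-35.0) − 1/(19.60) = -0.07959, so d_i2 = -12.56 cm; m₂ = −d_i2/d_o2 = +0.6410.
m = m₁·m₂ = (-2.500)(+0.6410) = -1.60.

m = -1.60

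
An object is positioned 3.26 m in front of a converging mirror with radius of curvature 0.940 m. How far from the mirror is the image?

0.549 m

f = R/2 = 0.940/2 = 0.4700 m.
Mirror equation: 1/q = 1/f − 1/p = 1/(0.4700) − 1/(3.26) = 2.128 − 0.3067 = 1.821, so q = 0.549 m.
The image is real, inverted and reduced, in front of the mirror.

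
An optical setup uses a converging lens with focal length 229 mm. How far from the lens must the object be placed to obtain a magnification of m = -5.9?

m = −d_i/d_o ⇒ d_i = −m·d_o.
1/f = 1/d_o + 1/d_i = 1/d_o − 1/(m·d_o) = (1 − 1/m)/d_o, so d_o = f(1 − 1/m) = (229.0)(1 − 1/(-5.9)) = 268 mm.

268 mm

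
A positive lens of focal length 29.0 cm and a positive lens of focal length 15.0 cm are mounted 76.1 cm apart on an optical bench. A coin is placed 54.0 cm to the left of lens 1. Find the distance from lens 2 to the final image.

131 cm

Lens 1: 1/d_i1 = 1/f₁ − 1/d_o1 = 1/(29.0) − 1/(54.0) = 0.01596, so d_i1 = 62.64 cm.
The intermediate image is 62.64 cm to the right of lens 1, which is 76.1 − (62.64) = 13.46 cm to the left of lens 2, so d_o2 = +13.46 cm.
Lens 2: 1/d_i2 = 1/f₂ − 1/d_o2 = 1/(15.0) − 1/(13.46) = -0.007628, so d_i2 = -131 cm.
The final image is virtual, 131 cm to the left of lens 2 (overall magnification ≈ -11).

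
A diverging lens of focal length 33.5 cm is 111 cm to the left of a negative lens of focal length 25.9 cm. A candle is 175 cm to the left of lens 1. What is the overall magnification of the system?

m = +0.0252

f₁ = −33.5 cm (diverging).
Lens 1: 1/d_i1 = 1/(-33.5) − 1/(175) = -0.03557, so d_i1 = -28.12 cm; m₁ = −d_i1/d_o1 = +0.1607.
d_o2 = 111 − (-28.12) = 139.1 cm.
f₂ = −25.9 cm (diverging).
Lens 2: 1/d_i2 = 1/(-25.9) − 1/(139.1) = -0.04580, so d_i2 = -21.83 cm; m₂ = −d_i2/d_o2 = +0.1570.
m = m₁·m₂ = (+0.1607)(+0.1570) = +0.0252.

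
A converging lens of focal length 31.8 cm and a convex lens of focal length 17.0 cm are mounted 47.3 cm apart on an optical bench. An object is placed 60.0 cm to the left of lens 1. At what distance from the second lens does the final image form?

9.26 cm

Lens 1: 1/d_i1 = 1/f₁ − 1/d_o1 = 1/(31.8) − 1/(60.0) = 0.01478, so d_i1 = 67.66 cm.
The intermediate image is 67.66 cm to the right of lens 1, which lies 20.36 cm to the right of lens 2 — a virtual object — so d_o2 = −20.36 cm.
Lens 2: 1/d_i2 = 1/f₂ − 1/d_o2 = 1/(17.0) − 1/(-20.36) = 0.1079, so d_i2 = 9.26 cm.
The final image is real, 9.26 cm to the right of lens 2 (overall magnification ≈ -0.51).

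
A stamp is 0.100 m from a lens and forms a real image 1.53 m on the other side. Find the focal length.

f = 0.0939 m (converging)

Real image ⇒ d_i = +1.53 m.
1/f = 1/d_o + 1/d_i = 1/(0.100) + 1/(1.53) = 10.65, so f = 0.0939 m.
Since f is positive, the lens is converging.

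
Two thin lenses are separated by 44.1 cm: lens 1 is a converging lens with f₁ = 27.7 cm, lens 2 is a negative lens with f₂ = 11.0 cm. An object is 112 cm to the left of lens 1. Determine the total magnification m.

Lens 1: 1/d_i1 = 1/(27.7) − 1/(112) = 0.02717, so d_i1 = 36.80 cm; m₁ = −d_i1/d_o1 = -0.3286.
d_o2 = 44.1 − (36.80) = 7.300 cm.
f₂ = −11.0 cm (diverging).
Lens 2: 1/d_i2 = 1/(-11.0) − 1/(7.300) = -0.2279, so d_i2 = -4.388 cm; m₂ = −d_i2/d_o2 = +0.6011.
m = m₁·m₂ = (-0.3286)(+0.6011) = -0.198.

m = -0.198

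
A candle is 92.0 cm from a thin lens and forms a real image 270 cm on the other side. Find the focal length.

Real image ⇒ d_i = +270 cm.
1/f = 1/d_o + 1/d_i = 1/(92.0) + 1/(270) = 0.01457, so f = 68.6 cm.
Since f is positive, the thin lens is converging.

f = 68.6 cm (converging)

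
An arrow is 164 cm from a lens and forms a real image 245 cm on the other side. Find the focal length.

f = 98.2 cm (converging)

Real image ⇒ d_i = +245 cm.
1/f = 1/d_o + 1/d_i = 1/(164) + 1/(245) = 0.01018, so f = 98.2 cm.
Since f is positive, the lens is converging.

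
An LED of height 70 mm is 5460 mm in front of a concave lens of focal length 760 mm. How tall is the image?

8.55 mm

For a concave lens, f = -760 mm.
1/d_i = 1/f − 1/d_o = 1/(-760.0) − 1/(5460) = -0.001499, so d_i = -667.1 mm.
m = −d_i/d_o = +0.1222.
|h_i| = |m|·h_o = 0.1222 × 70 = 8.55 mm. The image is virtual, upright and reduced, on the same side as the object.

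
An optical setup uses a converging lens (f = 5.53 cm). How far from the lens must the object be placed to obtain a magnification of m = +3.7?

4.04 cm

m = −d_i/d_o ⇒ d_i = −m·d_o.
1/f = 1/d_o + 1/d_i = 1/d_o − 1/(m·d_o) = (1 − 1/m)/d_o, so d_o = f(1 − 1/m) = (5.530)(1 − 1/(+3.7)) = 4.04 cm.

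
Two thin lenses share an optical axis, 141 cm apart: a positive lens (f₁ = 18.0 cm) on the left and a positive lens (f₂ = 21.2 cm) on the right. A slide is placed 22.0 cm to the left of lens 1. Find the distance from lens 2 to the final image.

Lens 1: 1/d_i1 = 1/f₁ − 1/d_o1 = 1/(18.0) − 1/(22.0) = 0.01010, so d_i1 = 99.00 cm.
The intermediate image is 99.00 cm to the right of lens 1, which is 141 − (99.00) = 42.00 cm to the left of lens 2, so d_o2 = +42.00 cm.
Lens 2: 1/d_i2 = 1/f₂ − 1/d_o2 = 1/(21.2) − 1/(42.00) = 0.02336, so d_i2 = 42.8 cm.
The final image is real, 42.8 cm to the right of lens 2 (overall magnification ≈ 4.6).

42.8 cm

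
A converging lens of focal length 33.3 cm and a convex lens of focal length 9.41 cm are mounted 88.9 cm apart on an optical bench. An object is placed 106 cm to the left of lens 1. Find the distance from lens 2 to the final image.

12.3 cm

Lens 1: 1/d_i1 = 1/f₁ − 1/d_o1 = 1/(33.3) − 1/(106) = 0.02060, so d_i1 = 48.55 cm.
The intermediate image is 48.55 cm to the right of lens 1, which is 88.9 − (48.55) = 40.35 cm to the left of lens 2, so d_o2 = +40.35 cm.
Lens 2: 1/d_i2 = 1/f₂ − 1/d_o2 = 1/(9.41) − 1/(40.35) = 0.08149, so d_i2 = 12.3 cm.
The final image is real, 12.3 cm to the right of lens 2 (overall magnification ≈ 0.14).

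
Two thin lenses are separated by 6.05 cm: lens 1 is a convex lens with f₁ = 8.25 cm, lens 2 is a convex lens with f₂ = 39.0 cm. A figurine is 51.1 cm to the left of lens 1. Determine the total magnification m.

m = -0.175

Lens 1: 1/d_i1 = 1/(8.25) − 1/(51.1) = 0.1016, so d_i1 = 9.838 cm; m₁ = −d_i1/d_o1 = -0.1925.
d_o2 = 6.05 − (9.838) = -3.788 cm (virtual object).
Lens 2: 1/d_i2 = 1/(39.0) − 1/(-3.788) = 0.2896, so d_i2 = 3.453 cm; m₂ = −d_i2/d_o2 = +0.9115.
m = m₁·m₂ = (-0.1925)(+0.9115) = -0.175.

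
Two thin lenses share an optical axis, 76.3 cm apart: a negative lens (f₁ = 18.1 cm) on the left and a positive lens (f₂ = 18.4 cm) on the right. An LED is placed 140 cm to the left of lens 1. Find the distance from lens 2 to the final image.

Lens 1 is diverging, so f₁ = −18.1 cm.
Lens 1: 1/d_i1 = 1/f₁ − 1/d_o1 = 1/(-18.1) − 1/(140) = -0.06239, so d_i1 = -16.03 cm.
The intermediate image is 16.03 cm to the left of lens 1 (virtual), which is 76.3 − (-16.03) = 92.33 cm to the left of lens 2, so d_o2 = +92.33 cm.
Lens 2: 1/d_i2 = 1/f₂ − 1/d_o2 = 1/(18.4) − 1/(92.33) = 0.04352, so d_i2 = 23.0 cm.
The final image is real, 23.0 cm to the right of lens 2 (overall magnification ≈ -0.028).

23.0 cm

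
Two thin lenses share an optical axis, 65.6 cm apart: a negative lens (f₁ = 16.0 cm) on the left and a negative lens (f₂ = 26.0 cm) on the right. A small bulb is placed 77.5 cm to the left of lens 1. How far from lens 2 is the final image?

19.6 cm

Lens 1 is diverging, so f₁ = −16.0 cm.
Lens 1: 1/d_i1 = 1/f₁ − 1/d_o1 = 1/(-16.0) − 1/(77.5) = -0.07540, so d_i1 = -13.26 cm.
The intermediate image is 13.26 cm to the left of lens 1 (virtual), which is 65.6 − (-13.26) = 78.86 cm to the left of lens 2, so d_o2 = +78.86 cm.
Lens 2 is diverging, so f₂ = −26.0 cm.
Lens 2: 1/d_i2 = 1/f₂ − 1/d_o2 = 1/(-26.0) − 1/(78.86) = -0.05114, so d_i2 = -19.6 cm.
The final image is virtual, 19.6 cm to the left of lens 2 (overall magnification ≈ 0.042).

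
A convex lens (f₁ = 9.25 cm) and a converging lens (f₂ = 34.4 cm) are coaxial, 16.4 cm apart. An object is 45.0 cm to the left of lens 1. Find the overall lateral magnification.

Lens 1: 1/d_i1 = 1/(9.25) − 1/(45.0) = 0.08589, so d_i1 = 11.64 cm; m₁ = −d_i1/d_o1 = -0.2587.
d_o2 = 16.4 − (11.64) = 4.760 cm.
Lens 2: 1/d_i2 = 1/(34.4) − 1/(4.760) = -0.1810, so d_i2 = -5.524 cm; m₂ = −d_i2/d_o2 = +1.161.
m = m₁·m₂ = (-0.2587)(+1.161) = -0.300.

m = -0.300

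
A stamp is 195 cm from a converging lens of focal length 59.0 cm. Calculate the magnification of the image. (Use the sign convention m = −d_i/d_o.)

1/d_i = 1/f − 1/d_o = 1/(59.00) − 1/(195) = 0.01182, so d_i = 84.60 cm.
m = −d_i/d_o = −(84.60)/(195) = -0.434.
The image is real, inverted and reduced, on the far side of the lens.

m = -0.434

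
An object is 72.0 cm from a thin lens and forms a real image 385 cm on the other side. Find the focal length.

Real image ⇒ d_i = +385 cm.
1/f = 1/d_o + 1/d_i = 1/(72.0) + 1/(385) = 0.01649, so f = 60.7 cm.
Since f is positive, the thin lens is converging.

f = 60.7 cm (converging)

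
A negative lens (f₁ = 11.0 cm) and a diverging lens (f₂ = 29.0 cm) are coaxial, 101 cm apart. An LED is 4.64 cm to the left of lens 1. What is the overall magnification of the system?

m = +0.153

f₁ = −11.0 cm (diverging).
Lens 1: 1/d_i1 = 1/(-11.0) − 1/(4.64) = -0.3064, so d_i1 = -3.263 cm; m₁ = −d_i1/d_o1 = +0.7032.
d_o2 = 101 − (-3.263) = 104.3 cm.
f₂ = −29.0 cm (diverging).
Lens 2: 1/d_i2 = 1/(-29.0) − 1/(104.3) = -0.04407, so d_i2 = -22.69 cm; m₂ = −d_i2/d_o2 = +0.2176.
m = m₁·m₂ = (+0.7032)(+0.2176) = +0.153.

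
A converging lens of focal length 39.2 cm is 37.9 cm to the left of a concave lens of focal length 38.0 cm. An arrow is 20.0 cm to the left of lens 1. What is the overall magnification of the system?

m = +0.665

Lens 1: 1/d_i1 = 1/(39.2) − 1/(20.0) = -0.02449, so d_i1 = -40.83 cm; m₁ = −d_i1/d_o1 = +2.042.
d_o2 = 37.9 − (-40.83) = 78.73 cm.
f₂ = −38.0 cm (diverging).
Lens 2: 1/d_i2 = 1/(-38.0) − 1/(78.73) = -0.03902, so d_i2 = -25.63 cm; m₂ = −d_i2/d_o2 = +0.3255.
m = m₁·m₂ = (+2.042)(+0.3255) = +0.665.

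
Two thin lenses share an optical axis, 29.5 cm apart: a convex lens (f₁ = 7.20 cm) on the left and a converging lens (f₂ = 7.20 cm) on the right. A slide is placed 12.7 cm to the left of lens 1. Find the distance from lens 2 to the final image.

Lens 1: 1/d_i1 = 1/f₁ − 1/d_o1 = 1/(7.20) − 1/(12.7) = 0.06015, so d_i1 = 16.63 cm.
The intermediate image is 16.63 cm to the right of lens 1, which is 29.5 − (16.63) = 12.87 cm to the left of lens 2, so d_o2 = +12.87 cm.
Lens 2: 1/d_i2 = 1/f₂ − 1/d_o2 = 1/(7.20) − 1/(12.87) = 0.06119, so d_i2 = 16.3 cm.
The final image is real, 16.3 cm to the right of lens 2 (overall magnification ≈ 1.7).

16.3 cm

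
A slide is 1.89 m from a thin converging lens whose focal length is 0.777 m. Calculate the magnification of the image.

m = -0.698

1/d_i = 1/f − 1/d_o = 1/(0.7770) − 1/(1.89) = 0.7579, so d_i = 1.319 m.
m = −d_i/d_o = −(1.319)/(1.89) = -0.698.
The image is real, inverted and reduced, on the far side of the lens.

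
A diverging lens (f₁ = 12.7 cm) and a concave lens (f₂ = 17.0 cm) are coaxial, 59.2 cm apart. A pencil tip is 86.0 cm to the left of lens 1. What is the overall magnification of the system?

m = +0.0251

f₁ = −12.7 cm (diverging).
Lens 1: 1/d_i1 = 1/(-12.7) − 1/(86.0) = -0.09037, so d_i1 = -11.07 cm; m₁ = −d_i1/d_o1 = +0.1287.
d_o2 = 59.2 − (-11.07) = 70.27 cm.
f₂ = −17.0 cm (diverging).
Lens 2: 1/d_i2 = 1/(-17.0) − 1/(70.27) = -0.07305, so d_i2 = -13.69 cm; m₂ = −d_i2/d_o2 = +0.1948.
m = m₁·m₂ = (+0.1287)(+0.1948) = +0.0251.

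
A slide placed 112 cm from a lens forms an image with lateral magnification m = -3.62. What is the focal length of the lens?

m = −d_i/d_o ⇒ d_i = −m·d_o = −(-3.62)·(112) = 405.4 cm.
1/f = 1/d_o + 1/d_i = 1/(112) + 1/(405.4) = 0.01140, so f = 87.8 cm.
Since f is positive, the lens is converging.

f = 87.8 cm (converging)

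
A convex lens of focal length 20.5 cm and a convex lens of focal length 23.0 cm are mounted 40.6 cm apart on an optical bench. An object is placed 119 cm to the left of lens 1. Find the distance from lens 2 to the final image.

50.8 cm

Lens 1: 1/d_i1 = 1/f₁ − 1/d_o1 = 1/(20.5) − 1/(119) = 0.04038, so d_i1 = 24.77 cm.
The intermediate image is 24.77 cm to the right of lens 1, which is 40.6 − (24.77) = 15.83 cm to the left of lens 2, so d_o2 = +15.83 cm.
Lens 2: 1/d_i2 = 1/f₂ − 1/d_o2 = 1/(23.0) − 1/(15.83) = -0.01969, so d_i2 = -50.8 cm.
The final image is virtual, 50.8 cm to the left of lens 2 (overall magnification ≈ -0.67).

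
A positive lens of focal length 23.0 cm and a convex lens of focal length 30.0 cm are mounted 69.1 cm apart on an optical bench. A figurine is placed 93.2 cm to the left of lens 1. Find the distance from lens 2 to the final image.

135 cm

Lens 1: 1/d_i1 = 1/f₁ − 1/d_o1 = 1/(23.0) − 1/(93.2) = 0.03275, so d_i1 = 30.54 cm.
The intermediate image is 30.54 cm to the right of lens 1, which is 69.1 − (30.54) = 38.56 cm to the left of lens 2, so d_o2 = +38.56 cm.
Lens 2: 1/d_i2 = 1/f₂ − 1/d_o2 = 1/(30.0) − 1/(38.56) = 0.007400, so d_i2 = 135 cm.
The final image is real, 135 cm to the right of lens 2 (overall magnification ≈ 1.1).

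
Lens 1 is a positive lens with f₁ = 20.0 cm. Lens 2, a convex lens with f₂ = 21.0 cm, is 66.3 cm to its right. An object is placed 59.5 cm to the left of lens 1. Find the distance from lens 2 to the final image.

Lens 1: 1/d_i1 = 1/f₁ − 1/d_o1 = 1/(20.0) − 1/(59.5) = 0.03319, so d_i1 = 30.13 cm.
The intermediate image is 30.13 cm to the right of lens 1, which is 66.3 − (30.13) = 36.17 cm to the left of lens 2, so d_o2 = +36.17 cm.
Lens 2: 1/d_i2 = 1/f₂ − 1/d_o2 = 1/(21.0) − 1/(36.17) = 0.01997, so d_i2 = 50.1 cm.
The final image is real, 50.1 cm to the right of lens 2 (overall magnification ≈ 0.70).

50.1 cm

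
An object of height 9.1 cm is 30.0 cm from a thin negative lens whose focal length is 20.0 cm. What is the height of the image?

For a negative lens, f = -20.0 cm.
1/d_i = 1/f − 1/d_o = 1/(-20.00) − 1/(30.0) = -0.08333, so d_i = -12.00 cm.
m = −d_i/d_o = +0.4000.
|h_i| = |m|·h_o = 0.4000 × 9.1 = 3.64 cm. The image is virtual, upright and reduced, on the same side as the object.

3.64 cm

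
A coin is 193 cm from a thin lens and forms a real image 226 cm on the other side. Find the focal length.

f = 104 cm (converging)

Real image ⇒ d_i = +226 cm.
1/f = 1/d_o + 1/d_i = 1/(193) + 1/(226) = 0.009606, so f = 104 cm.
Since f is positive, the thin lens is converging.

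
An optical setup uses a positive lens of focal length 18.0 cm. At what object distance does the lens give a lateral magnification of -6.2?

20.9 cm

m = −d_i/d_o ⇒ d_i = −m·d_o.
1/f = 1/d_o + 1/d_i = 1/d_o − 1/(m·d_o) = (1 − 1/m)/d_o, so d_o = f(1 − 1/m) = (18.00)(1 − 1/(-6.2)) = 20.9 cm.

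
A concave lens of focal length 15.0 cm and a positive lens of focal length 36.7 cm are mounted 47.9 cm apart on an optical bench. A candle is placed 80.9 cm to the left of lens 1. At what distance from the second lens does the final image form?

Lens 1 is diverging, so f₁ = −15.0 cm.
Lens 1: 1/d_i1 = 1/f₁ − 1/d_o1 = 1/(-15.0) − 1/(80.9) = -0.07903, so d_i1 = -12.65 cm.
The intermediate image is 12.65 cm to the left of lens 1 (virtual), which is 47.9 − (-12.65) = 60.55 cm to the left of lens 2, so d_o2 = +60.55 cm.
Lens 2: 1/d_i2 = 1/f₂ − 1/d_o2 = 1/(36.7) − 1/(60.55) = 0.01073, so d_i2 = 93.2 cm.
The final image is real, 93.2 cm to the right of lens 2 (overall magnification ≈ -0.24).

93.2 cm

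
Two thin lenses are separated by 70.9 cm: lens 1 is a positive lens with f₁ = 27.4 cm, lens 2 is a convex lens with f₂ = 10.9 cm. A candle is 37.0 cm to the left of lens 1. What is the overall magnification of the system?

Lens 1: 1/d_i1 = 1/(27.4) − 1/(37.0) = 0.009469, so d_i1 = 105.6 cm; m₁ = −d_i1/d_o1 = -2.854.
d_o2 = 70.9 − (105.6) = -34.70 cm (virtual object).
Lens 2: 1/d_i2 = 1/(10.9) − 1/(-34.70) = 0.1206, so d_i2 = 8.295 cm; m₂ = −d_i2/d_o2 = +0.2390.
m = m₁·m₂ = (-2.854)(+0.2390) = -0.682.

m = -0.682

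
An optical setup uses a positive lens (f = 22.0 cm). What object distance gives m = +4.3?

16.9 cm

m = −d_i/d_o ⇒ d_i = −m·d_o.
1/f = 1/d_o + 1/d_i = 1/d_o − 1/(m·d_o) = (1 − 1/m)/d_o, so d_o = f(1 − 1/m) = (22.00)(1 − 1/(+4.3)) = 16.9 cm.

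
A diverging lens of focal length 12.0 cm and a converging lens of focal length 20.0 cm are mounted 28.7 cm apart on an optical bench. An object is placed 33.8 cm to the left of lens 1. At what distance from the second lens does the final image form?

42.8 cm

Lens 1 is diverging, so f₁ = −12.0 cm.
Lens 1: 1/d_i1 = 1/f₁ − 1/d_o1 = 1/(-12.0) − 1/(33.8) = -0.1129, so d_i1 = -8.856 cm.
The intermediate image is 8.856 cm to the left of lens 1 (virtual), which is 28.7 − (-8.856) = 37.56 cm to the left of lens 2, so d_o2 = +37.56 cm.
Lens 2: 1/d_i2 = 1/f₂ − 1/d_o2 = 1/(20.0) − 1/(37.56) = 0.02338, so d_i2 = 42.8 cm.
The final image is real, 42.8 cm to the right of lens 2 (overall magnification ≈ -0.30).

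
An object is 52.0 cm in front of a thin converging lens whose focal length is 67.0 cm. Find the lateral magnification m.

m = +4.47

1/d_i = 1/f − 1/d_o = 1/(67.00) − 1/(52.0) = -0.004305, so d_i = -232.3 cm.
m = −d_i/d_o = −(-232.3)/(52.0) = +4.47.
The image is virtual, upright and enlarged, on the same side as the object.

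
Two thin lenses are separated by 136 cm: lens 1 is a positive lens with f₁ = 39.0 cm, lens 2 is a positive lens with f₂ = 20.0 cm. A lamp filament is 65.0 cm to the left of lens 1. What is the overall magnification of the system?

Lens 1: 1/d_i1 = 1/(39.0) − 1/(65.0) = 0.01026, so d_i1 = 97.50 cm; m₁ = −d_i1/d_o1 = -1.500.
d_o2 = 136 − (97.50) = 38.50 cm.
Lens 2: 1/d_i2 = 1/(20.0) − 1/(38.50) = 0.02403, so d_i2 = 41.62 cm; m₂ = −d_i2/d_o2 = -1.081.
m = m₁·m₂ = (-1.500)(-1.081) = +1.62.

m = +1.62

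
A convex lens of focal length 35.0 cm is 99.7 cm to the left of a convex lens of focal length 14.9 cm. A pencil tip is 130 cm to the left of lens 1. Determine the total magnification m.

m = +0.149

Lens 1: 1/d_i1 = 1/(35.0) − 1/(130) = 0.02088, so d_i1 = 47.89 cm; m₁ = −d_i1/d_o1 = -0.3684.
d_o2 = 99.7 − (47.89) = 51.81 cm.
Lens 2: 1/d_i2 = 1/(14.9) − 1/(51.81) = 0.04781, so d_i2 = 20.91 cm; m₂ = −d_i2/d_o2 = -0.4037.
m = m₁·m₂ = (-0.3684)(-0.4037) = +0.149.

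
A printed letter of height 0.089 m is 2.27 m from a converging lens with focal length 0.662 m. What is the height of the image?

0.0366 m

1/d_i = 1/f − 1/d_o = 1/(0.6620) − 1/(2.27) = 1.070, so d_i = 0.9345 m.
m = −d_i/d_o = -0.4117.
|h_i| = |m|·h_o = 0.4117 × 0.089 = 0.0366 m. The image is real, inverted and reduced, on the far side of the lens.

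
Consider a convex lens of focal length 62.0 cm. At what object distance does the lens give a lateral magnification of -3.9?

77.9 cm

m = −d_i/d_o ⇒ d_i = −m·d_o.
1/f = 1/d_o + 1/d_i = 1/d_o − 1/(m·d_o) = (1 − 1/m)/d_o, so d_o = f(1 − 1/m) = (62.00)(1 − 1/(-3.9)) = 77.9 cm.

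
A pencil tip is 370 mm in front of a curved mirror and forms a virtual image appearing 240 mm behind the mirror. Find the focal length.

f = -683 mm (convex)

Virtual image ⇒ d_i = −240 mm.
1/f = 1/d_o + 1/d_i = 1/(370) + 1/(-240) = -0.001464, so f = -683 mm.
Since f is negative, the curved mirror is convex.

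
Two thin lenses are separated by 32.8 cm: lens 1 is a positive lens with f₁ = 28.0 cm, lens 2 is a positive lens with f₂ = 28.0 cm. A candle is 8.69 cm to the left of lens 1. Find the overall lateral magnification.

Lens 1: 1/d_i1 = 1/(28.0) − 1/(8.69) = -0.07936, so d_i1 = -12.60 cm; m₁ = −d_i1/d_o1 = +1.450.
d_o2 = 32.8 − (-12.60) = 45.40 cm.
Lens 2: 1/d_i2 = 1/(28.0) − 1/(45.40) = 0.01369, so d_i2 = 73.06 cm; m₂ = −d_i2/d_o2 = -1.609.
m = m₁·m₂ = (+1.450)(-1.609) = -2.33.

m = -2.33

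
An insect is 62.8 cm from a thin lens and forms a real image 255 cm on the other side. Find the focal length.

Real image ⇒ d_i = +255 cm.
1/f = 1/d_o + 1/d_i = 1/(62.8) + 1/(255) = 0.01985, so f = 50.4 cm.
Since f is positive, the thin lens is converging.

f = 50.4 cm (converging)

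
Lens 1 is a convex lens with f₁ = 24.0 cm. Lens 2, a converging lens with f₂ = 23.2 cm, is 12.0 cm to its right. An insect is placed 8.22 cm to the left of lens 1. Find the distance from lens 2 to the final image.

Lens 1: 1/d_i1 = 1/f₁ − 1/d_o1 = 1/(24.0) − 1/(8.22) = -0.07999, so d_i1 = -12.50 cm.
The intermediate image is 12.50 cm to the left of lens 1 (virtual), which is 12.0 − (-12.50) = 24.50 cm to the left of lens 2, so d_o2 = +24.50 cm.
Lens 2: 1/d_i2 = 1/f₂ − 1/d_o2 = 1/(23.2) − 1/(24.50) = 0.002287, so d_i2 = 437 cm.
The final image is real, 437 cm to the right of lens 2 (overall magnification ≈ -27).

437 cm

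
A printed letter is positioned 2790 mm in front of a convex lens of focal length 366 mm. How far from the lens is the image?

421 mm

Thin-lens equation: 1/s_i = 1/f − 1/s_o = 1/(366.0) − 1/(2790) = 0.002732 − 0.0003584 = 0.002374, so s_i = 421 mm.
The image is real, inverted and reduced, on the far side of the lens.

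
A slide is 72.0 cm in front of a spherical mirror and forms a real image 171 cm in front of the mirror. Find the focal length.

Real image ⇒ d_i = +171 cm.
1/f = 1/d_o + 1/d_i = 1/(72.0) + 1/(171) = 0.01974, so f = 50.7 cm.
Since f is positive, the spherical mirror is concave.

f = 50.7 cm (concave)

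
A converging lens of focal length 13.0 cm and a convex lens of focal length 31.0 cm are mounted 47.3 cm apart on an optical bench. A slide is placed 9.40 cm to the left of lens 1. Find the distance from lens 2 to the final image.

Lens 1: 1/d_i1 = 1/f₁ − 1/d_o1 = 1/(13.0) − 1/(9.40) = -0.02946, so d_i1 = -33.94 cm.
The intermediate image is 33.94 cm to the left of lens 1 (virtual), which is 47.3 − (-33.94) = 81.24 cm to the left of lens 2, so d_o2 = +81.24 cm.
Lens 2: 1/d_i2 = 1/f₂ − 1/d_o2 = 1/(31.0) − 1/(81.24) = 0.01995, so d_i2 = 50.1 cm.
The final image is real, 50.1 cm to the right of lens 2 (overall magnification ≈ -2.2).

50.1 cm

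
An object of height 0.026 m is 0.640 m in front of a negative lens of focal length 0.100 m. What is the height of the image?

0.00351 m

For a negative lens, f = -0.100 m.
1/d_i = 1/f − 1/d_o = 1/(-0.1000) − 1/(0.640) = -11.56, so d_i = -0.08649 m.
m = −d_i/d_o = +0.1351.
|h_i| = |m|·h_o = 0.1351 × 0.026 = 0.00351 m. The image is virtual, upright and reduced, on the same side as the object.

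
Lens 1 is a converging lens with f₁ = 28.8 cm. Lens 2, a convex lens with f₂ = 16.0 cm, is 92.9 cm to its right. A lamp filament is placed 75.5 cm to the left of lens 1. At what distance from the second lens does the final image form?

Lens 1: 1/d_i1 = 1/f₁ − 1/d_o1 = 1/(28.8) − 1/(75.5) = 0.02148, so d_i1 = 46.56 cm.
The intermediate image is 46.56 cm to the right of lens 1, which is 92.9 − (46.56) = 46.34 cm to the left of lens 2, so d_o2 = +46.34 cm.
Lens 2: 1/d_i2 = 1/f₂ − 1/d_o2 = 1/(16.0) − 1/(46.34) = 0.04092, so d_i2 = 24.4 cm.
The final image is real, 24.4 cm to the right of lens 2 (overall magnification ≈ 0.33).

24.4 cm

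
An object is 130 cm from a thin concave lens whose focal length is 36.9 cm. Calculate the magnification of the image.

For a concave lens, f = -36.9 cm.
1/d_i = 1/f − 1/d_o = 1/(-36.90) − 1/(130) = -0.03479, so d_i = -28.74 cm.
m = −d_i/d_o = −(-28.74)/(130) = +0.221.
The image is virtual, upright and reduced, on the same side as the object.

m = +0.221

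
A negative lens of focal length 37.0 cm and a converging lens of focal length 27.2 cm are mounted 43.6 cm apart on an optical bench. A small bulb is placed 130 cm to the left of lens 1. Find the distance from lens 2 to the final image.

Lens 1 is diverging, so f₁ = −37.0 cm.
Lens 1: 1/d_i1 = 1/f₁ − 1/d_o1 = 1/(-37.0) − 1/(130) = -0.03472, so d_i1 = -28.80 cm.
The intermediate image is 28.80 cm to the left of lens 1 (virtual), which is 43.6 − (-28.80) = 72.40 cm to the left of lens 2, so d_o2 = +72.40 cm.
Lens 2: 1/d_i2 = 1/f₂ − 1/d_o2 = 1/(27.2) − 1/(72.40) = 0.02295, so d_i2 = 43.6 cm.
The final image is real, 43.6 cm to the right of lens 2 (overall magnification ≈ -0.13).

43.6 cm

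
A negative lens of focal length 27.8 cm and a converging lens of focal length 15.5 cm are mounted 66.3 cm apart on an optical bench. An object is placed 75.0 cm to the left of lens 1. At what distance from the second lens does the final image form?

Lens 1 is diverging, so f₁ = −27.8 cm.
Lens 1: 1/d_i1 = 1/f₁ − 1/d_o1 = 1/(-27.8) − 1/(75.0) = -0.04930, so d_i1 = -20.28 cm.
The intermediate image is 20.28 cm to the left of lens 1 (virtual), which is 66.3 − (-20.28) = 86.58 cm to the left of lens 2, so d_o2 = +86.58 cm.
Lens 2: 1/d_i2 = 1/f₂ − 1/d_o2 = 1/(15.5) − 1/(86.58) = 0.05297, so d_i2 = 18.9 cm.
The final image is real, 18.9 cm to the right of lens 2 (overall magnification ≈ -0.059).

18.9 cm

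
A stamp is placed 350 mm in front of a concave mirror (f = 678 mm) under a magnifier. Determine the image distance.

723 mm

Mirror equation: 1/q = 1/f − 1/p = 1/(678.0) − 1/(350) = 0.001475 − 0.002857 = -0.001382, so q = -723 mm.
The image is virtual, upright and enlarged, behind the mirror.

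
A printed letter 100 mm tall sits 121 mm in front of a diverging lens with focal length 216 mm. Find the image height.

For a diverging lens, f = -216 mm.
1/d_i = 1/f − 1/d_o = 1/(-216.0) − 1/(121) = -0.01289, so d_i = -77.55 mm.
m = −d_i/d_o = +0.6409.
|h_i| = |m|·h_o = 0.6409 × 100 = 64.1 mm. The image is virtual, upright and reduced, on the same side as the object.

64.1 mm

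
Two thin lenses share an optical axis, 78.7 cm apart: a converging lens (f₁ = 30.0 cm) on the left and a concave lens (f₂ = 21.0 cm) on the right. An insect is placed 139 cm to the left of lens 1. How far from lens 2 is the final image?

13.8 cm

Lens 1: 1/d_i1 = 1/f₁ − 1/d_o1 = 1/(30.0) − 1/(139) = 0.02614, so d_i1 = 38.26 cm.
The intermediate image is 38.26 cm to the right of lens 1, which is 78.7 − (38.26) = 40.44 cm to the left of lens 2, so d_o2 = +40.44 cm.
Lens 2 is diverging, so f₂ = −21.0 cm.
Lens 2: 1/d_i2 = 1/f₂ − 1/d_o2 = 1/(-21.0) − 1/(40.44) = -0.07235, so d_i2 = -13.8 cm.
The final image is virtual, 13.8 cm to the left of lens 2 (overall magnification ≈ -0.094).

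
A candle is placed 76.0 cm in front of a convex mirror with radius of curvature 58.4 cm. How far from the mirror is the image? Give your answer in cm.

21.1 cm

f = R/2 = 58.4/2 = 29.20 cm; for a convex mirror, f = -29.20 cm.
Mirror equation: 1/v = 1/f − 1/u = 1/(-29.20) − 1/(76.0) = -0.03425 − 0.01316 = -0.04740, so v = -21.1 cm.
The image is virtual, upright and reduced, behind the mirror.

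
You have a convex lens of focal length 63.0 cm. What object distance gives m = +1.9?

m = −d_i/d_o ⇒ d_i = −m·d_o.
1/f = 1/d_o + 1/d_i = 1/d_o − 1/(m·d_o) = (1 − 1/m)/d_o, so d_o = f(1 − 1/m) = (63.00)(1 − 1/(+1.9)) = 29.8 cm.

29.8 cm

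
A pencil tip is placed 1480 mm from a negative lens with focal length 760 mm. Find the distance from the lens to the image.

For a negative lens, f = -760 mm.
Thin-lens equation: 1/s_i = 1/f − 1/s_o = 1/(-760.0) − 1/(1480) = -0.001316 − 0.0006757 = -0.001991, so s_i = -502 mm.
The image is virtual, upright and reduced, on the same side as the object.

502 mm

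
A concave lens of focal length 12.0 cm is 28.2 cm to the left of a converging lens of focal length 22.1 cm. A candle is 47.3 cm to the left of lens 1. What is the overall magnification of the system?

f₁ = −12.0 cm (diverging).
Lens 1: 1/d_i1 = 1/(-12.0) − 1/(47.3) = -0.1045, so d_i1 = -9.572 cm; m₁ = −d_i1/d_o1 = +0.2024.
d_o2 = 28.2 − (-9.572) = 37.77 cm.
Lens 2: 1/d_i2 = 1/(22.1) − 1/(37.77) = 0.01877, so d_i2 = 53.27 cm; m₂ = −d_i2/d_o2 = -1.410.
m = m₁·m₂ = (+0.2024)(-1.410) = -0.285.

m = -0.285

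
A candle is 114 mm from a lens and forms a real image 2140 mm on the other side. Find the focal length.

Real image ⇒ d_i = +2140 mm.
1/f = 1/d_o + 1/d_i = 1/(114) + 1/(2140) = 0.009239, so f = 108 mm.
Since f is positive, the lens is converging.

f = 108 mm (converging)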